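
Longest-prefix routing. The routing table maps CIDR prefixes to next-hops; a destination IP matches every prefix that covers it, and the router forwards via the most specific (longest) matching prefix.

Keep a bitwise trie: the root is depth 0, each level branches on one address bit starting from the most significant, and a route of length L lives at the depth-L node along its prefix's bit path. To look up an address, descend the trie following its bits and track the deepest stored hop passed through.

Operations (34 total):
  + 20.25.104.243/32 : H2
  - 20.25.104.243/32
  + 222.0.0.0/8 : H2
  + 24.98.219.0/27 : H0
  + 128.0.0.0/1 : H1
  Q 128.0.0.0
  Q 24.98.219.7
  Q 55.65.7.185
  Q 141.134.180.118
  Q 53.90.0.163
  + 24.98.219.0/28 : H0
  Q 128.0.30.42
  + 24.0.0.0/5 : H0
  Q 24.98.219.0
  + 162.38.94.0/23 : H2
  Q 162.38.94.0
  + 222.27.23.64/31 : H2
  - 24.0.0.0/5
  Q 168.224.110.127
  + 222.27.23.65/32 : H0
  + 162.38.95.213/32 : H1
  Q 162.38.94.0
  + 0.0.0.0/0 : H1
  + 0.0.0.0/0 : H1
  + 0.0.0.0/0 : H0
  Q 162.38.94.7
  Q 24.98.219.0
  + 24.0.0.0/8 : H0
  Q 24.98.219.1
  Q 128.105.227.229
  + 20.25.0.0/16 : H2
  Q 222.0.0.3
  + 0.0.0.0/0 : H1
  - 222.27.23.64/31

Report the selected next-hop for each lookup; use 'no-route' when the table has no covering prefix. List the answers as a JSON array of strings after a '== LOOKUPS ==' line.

Process each operation:
  add 20.25.104.243/32 -> H2 at depth 32
  del 20.25.104.243/32 (clear depth 32)
  add 222.0.0.0/8 -> H2 at depth 8
  add 24.98.219.0/27 -> H0 at depth 27
  add 128.0.0.0/1 -> H1 at depth 1
  ? 128.0.0.0  path d0:-→d1:H1  best=H1
  ? 24.98.219.7  path d0:-→d1:-→d2:-→d3:-→d4:-→d5:-→d6:-→d7:-→d8:-→d9:-→d10:-→d11:-→d12:-→d13:-→d14:-→d15:-→d16:-→d17:-→d18:-→d19:-→d20:-→d21:-→d22:-→d23:-→d24:-→d25:-→d26:-→d27:H0  best=H0
  ? 55.65.7.185  path d0:-→d1:-→d2:-  best=no-route
  ? 141.134.180.118  path d0:-→d1:H1  best=H1
  ? 53.90.0.163  path d0:-→d1:-→d2:-  best=no-route
  add 24.98.219.0/28 -> H0 at depth 28
  ? 128.0.30.42  path d0:-→d1:H1  best=H1
  add 24.0.0.0/5 -> H0 at depth 5
  ? 24.98.219.0  path d0:-→d1:-→d2:-→d3:-→d4:-→d5:H0→d6:-→d7:-→d8:-→d9:-→d10:-→d11:-→d12:-→d13:-→d14:-→d15:-→d16:-→d17:-→d18:-→d19:-→d20:-→d21:-→d22:-→d23:-→d24:-→d25:-→d26:-→d27:H0→d28:H0  best=H0
  add 162.38.94.0/23 -> H2 at depth 23
  ? 162.38.94.0  path d0:-→d1:H1→d2:-→d3:-→d4:-→d5:-→d6:-→d7:-→d8:-→d9:-→d10:-→d11:-→d12:-→d13:-→d14:-→d15:-→d16:-→d17:-→d18:-→d19:-→d20:-→d21:-→d22:-→d23:H2  best=H2
  add 222.27.23.64/31 -> H2 at depth 31
  del 24.0.0.0/5 (clear depth 5)
  ? 168.224.110.127  path d0:-→d1:H1→d2:-→d3:-→d4:-  best=H1
  add 222.27.23.65/32 -> H0 at depth 32
  add 162.38.95.213/32 -> H1 at depth 32
  ? 162.38.94.0  path d0:-→d1:H1→d2:-→d3:-→d4:-→d5:-→d6:-→d7:-→d8:-→d9:-→d10:-→d11:-→d12:-→d13:-→d14:-→d15:-→d16:-→d17:-→d18:-→d19:-→d20:-→d21:-→d22:-→d23:H2  best=H2
  add 0.0.0.0/0 -> H1 at depth 0
  add 0.0.0.0/0 -> H1 at depth 0
  add 0.0.0.0/0 -> H0 at depth 0
  ? 162.38.94.7  path d0:H0→d1:H1→d2:-→d3:-→d4:-→d5:-→d6:-→d7:-→d8:-→d9:-→d10:-→d11:-→d12:-→d13:-→d14:-→d15:-→d16:-→d17:-→d18:-→d19:-→d20:-→d21:-→d22:-→d23:H2  best=H2
  ? 24.98.219.0  path d0:H0→d1:-→d2:-→d3:-→d4:-→d5:-→d6:-→d7:-→d8:-→d9:-→d10:-→d11:-→d12:-→d13:-→d14:-→d15:-→d16:-→d17:-→d18:-→d19:-→d20:-→d21:-→d22:-→d23:-→d24:-→d25:-→d26:-→d27:H0→d28:H0  best=H0
  add 24.0.0.0/8 -> H0 at depth 8
  ? 24.98.219.1  path d0:H0→d1:-→d2:-→d3:-→d4:-→d5:-→d6:-→d7:-→d8:H0→d9:-→d10:-→d11:-→d12:-→d13:-→d14:-→d15:-→d16:-→d17:-→d18:-→d19:-→d20:-→d21:-→d22:-→d23:-→d24:-→d25:-→d26:-→d27:H0→d28:H0  best=H0
  ? 128.105.227.229  path d0:H0→d1:H1→d2:-  best=H1
  add 20.25.0.0/16 -> H2 at depth 16
  ? 222.0.0.3  path d0:H0→d1:H1→d2:-→d3:-→d4:-→d5:-→d6:-→d7:-→d8:H2→d9:-→d10:-→d11:-  best=H2
  add 0.0.0.0/0 -> H1 at depth 0
  del 222.27.23.64/31 (clear depth 31)

== LOOKUPS ==
["H1","H0","no-route","H1","no-route","H1","H0","H2","H1","H2","H2","H0","H0","H1","H2"]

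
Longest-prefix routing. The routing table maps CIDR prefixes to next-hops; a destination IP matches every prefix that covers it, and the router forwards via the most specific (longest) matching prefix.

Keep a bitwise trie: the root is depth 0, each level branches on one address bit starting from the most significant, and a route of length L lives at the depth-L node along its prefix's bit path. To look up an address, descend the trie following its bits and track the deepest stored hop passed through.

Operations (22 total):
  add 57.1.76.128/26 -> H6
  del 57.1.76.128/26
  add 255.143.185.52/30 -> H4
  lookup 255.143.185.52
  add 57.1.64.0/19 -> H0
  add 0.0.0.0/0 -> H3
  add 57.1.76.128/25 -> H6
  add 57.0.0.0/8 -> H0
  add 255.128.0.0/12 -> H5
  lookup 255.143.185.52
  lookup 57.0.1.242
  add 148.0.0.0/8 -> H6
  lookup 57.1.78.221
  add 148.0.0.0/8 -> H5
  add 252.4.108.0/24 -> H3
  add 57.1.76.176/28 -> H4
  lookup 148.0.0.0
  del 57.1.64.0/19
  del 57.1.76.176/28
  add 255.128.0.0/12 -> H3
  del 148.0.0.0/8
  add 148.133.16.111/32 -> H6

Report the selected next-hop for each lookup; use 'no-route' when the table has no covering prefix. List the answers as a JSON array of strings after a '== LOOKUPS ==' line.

Trace:
  + 57.1.76.128/26 (H6) depth=26
  del 57.1.76.128/26 (clear depth 26)
  + 255.143.185.52/30 (H4) depth=30
  Q 255.143.185.52: descend 111111111000111110111001001101 ; hops seen [H4] ; pick H4
  + 57.1.64.0/19 (H0) depth=19
  + 0.0.0.0/0 (H3) depth=0
  + 57.1.76.128/25 (H6) depth=25
  + 57.0.0.0/8 (H0) depth=8
  + 255.128.0.0/12 (H5) depth=12
  Q 255.143.185.52: descend 111111111000111110111001001101 ; hops seen [H3,H5,H4] ; pick H4
  Q 57.0.1.242: descend 001110010000000 ; hops seen [H3,H0] ; pick H0
  + 148.0.0.0/8 (H6) depth=8
  Q 57.1.78.221: descend 0011100100000001010011 ; hops seen [H3,H0,H0] ; pick H0
  + 148.0.0.0/8 (H5) depth=8
  + 252.4.108.0/24 (H3) depth=24
  + 57.1.76.176/28 (H4) depth=28
  Q 148.0.0.0: descend 10010100 ; hops seen [H3,H5] ; pick H5
  del 57.1.64.0/19 (clear depth 19)
  del 57.1.76.176/28 (clear depth 28)
  + 255.128.0.0/12 (H3) depth=12
  del 148.0.0.0/8 (clear depth 8)
  + 148.133.16.111/32 (H6) depth=32

== LOOKUPS ==
["H4","H4","H0","H0","H5"]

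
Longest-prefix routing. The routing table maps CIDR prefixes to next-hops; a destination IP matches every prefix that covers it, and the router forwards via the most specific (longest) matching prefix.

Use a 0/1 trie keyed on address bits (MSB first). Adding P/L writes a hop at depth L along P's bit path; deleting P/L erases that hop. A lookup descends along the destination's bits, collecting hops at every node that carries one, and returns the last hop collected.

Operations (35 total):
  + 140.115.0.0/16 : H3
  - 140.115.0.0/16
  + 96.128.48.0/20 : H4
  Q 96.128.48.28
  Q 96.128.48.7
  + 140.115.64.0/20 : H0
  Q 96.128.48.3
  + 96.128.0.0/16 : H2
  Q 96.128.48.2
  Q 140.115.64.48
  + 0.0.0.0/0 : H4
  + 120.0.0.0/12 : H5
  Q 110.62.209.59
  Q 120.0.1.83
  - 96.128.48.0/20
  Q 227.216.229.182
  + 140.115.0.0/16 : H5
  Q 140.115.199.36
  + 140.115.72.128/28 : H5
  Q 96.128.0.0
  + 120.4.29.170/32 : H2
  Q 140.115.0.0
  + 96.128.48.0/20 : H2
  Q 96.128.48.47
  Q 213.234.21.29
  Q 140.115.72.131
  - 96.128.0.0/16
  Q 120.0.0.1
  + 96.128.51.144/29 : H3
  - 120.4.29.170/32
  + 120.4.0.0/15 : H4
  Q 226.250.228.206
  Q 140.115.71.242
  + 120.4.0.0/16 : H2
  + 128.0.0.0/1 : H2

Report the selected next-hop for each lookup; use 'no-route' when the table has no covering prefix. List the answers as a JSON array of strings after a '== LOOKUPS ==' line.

Trace:
  + 140.115.0.0/16 (H3) depth=16
  del 140.115.0.0/16 (clear depth 16)
  + 96.128.48.0/20 (H4) depth=20
  lookup 96.128.48.28: bits 01100000100000000011 walk d0:-→d1:-→d2:-→d3:-→d4:-→d5:-→d6:-→d7:-→d8:-→d9:-→d10:-→d11:-→d12:-→d13:-→d14:-→d15:-→d16:-→d17:-→d18:-→d19:-→d20:H4 -> H4
  lookup 96.128.48.7: bits 01100000100000000011 walk d0:-→d1:-→d2:-→d3:-→d4:-→d5:-→d6:-→d7:-→d8:-→d9:-→d10:-→d11:-→d12:-→d13:-→d14:-→d15:-→d16:-→d17:-→d18:-→d19:-→d20:H4 -> H4
  + 140.115.64.0/20 (H0) depth=20
  lookup 96.128.48.3: bits 01100000100000000011 walk d0:-→d1:-→d2:-→d3:-→d4:-→d5:-→d6:-→d7:-→d8:-→d9:-→d10:-→d11:-→d12:-→d13:-→d14:-→d15:-→d16:-→d17:-→d18:-→d19:-→d20:H4 -> H4
  + 96.128.0.0/16 (H2) depth=16
  lookup 96.128.48.2: bits 01100000100000000011 walk d0:-→d1:-→d2:-→d3:-→d4:-→d5:-→d6:-→d7:-→d8:-→d9:-→d10:-→d11:-→d12:-→d13:-→d14:-→d15:-→d16:H2→d17:-→d18:-→d19:-→d20:H4 -> H4
  lookup 140.115.64.48: bits 10001100011100110100 walk d0:-→d1:-→d2:-→d3:-→d4:-→d5:-→d6:-→d7:-→d8:-→d9:-→d10:-→d11:-→d12:-→d13:-→d14:-→d15:-→d16:-→d17:-→d18:-→d19:-→d20:H0 -> H0
  + 0.0.0.0/0 (H4) depth=0
  + 120.0.0.0/12 (H5) depth=12
  lookup 110.62.209.59: bits 0110 walk d0:H4→d1:-→d2:-→d3:-→d4:- -> H4
  lookup 120.0.1.83: bits 011110000000 walk d0:H4→d1:-→d2:-→d3:-→d4:-→d5:-→d6:-→d7:-→d8:-→d9:-→d10:-→d11:-→d12:H5 -> H5
  del 96.128.48.0/20 (clear depth 20)
  lookup 227.216.229.182: bits 1 walk d0:H4→d1:- -> H4
  + 140.115.0.0/16 (H5) depth=16
  lookup 140.115.199.36: bits 1000110001110011 walk d0:H4→d1:-→d2:-→d3:-→d4:-→d5:-→d6:-→d7:-→d8:-→d9:-→d10:-→d11:-→d12:-→d13:-→d14:-→d15:-→d16:H5 -> H5
  + 140.115.72.128/28 (H5) depth=28
  lookup 96.128.0.0: bits 011000001000000000 walk d0:H4→d1:-→d2:-→d3:-→d4:-→d5:-→d6:-→d7:-→d8:-→d9:-→d10:-→d11:-→d12:-→d13:-→d14:-→d15:-→d16:H2→d17:-→d18:- -> H2
  + 120.4.29.170/32 (H2) depth=32
  lookup 140.115.0.0: bits 10001100011100110 walk d0:H4→d1:-→d2:-→d3:-→d4:-→d5:-→d6:-→d7:-→d8:-→d9:-→d10:-→d11:-→d12:-→d13:-→d14:-→d15:-→d16:H5→d17:- -> H5
  + 96.128.48.0/20 (H2) depth=20
  lookup 96.128.48.47: bits 01100000100000000011 walk d0:H4→d1:-→d2:-→d3:-→d4:-→d5:-→d6:-→d7:-→d8:-→d9:-→d10:-→d11:-→d12:-→d13:-→d14:-→d15:-→d16:H2→d17:-→d18:-→d19:-→d20:H2 -> H2
  lookup 213.234.21.29: bits 1 walk d0:H4→d1:- -> H4
  lookup 140.115.72.131: bits 1000110001110011010010001000 walk d0:H4→d1:-→d2:-→d3:-→d4:-→d5:-→d6:-→d7:-→d8:-→d9:-→d10:-→d11:-→d12:-→d13:-→d14:-→d15:-→d16:H5→d17:-→d18:-→d19:-→d20:H0→d21:-→d22:-→d23:-→d24:-→d25:-→d26:-→d27:-→d28:H5 -> H5
  del 96.128.0.0/16 (clear depth 16)
  lookup 120.0.0.1: bits 0111100000000 walk d0:H4→d1:-→d2:-→d3:-→d4:-→d5:-→d6:-→d7:-→d8:-→d9:-→d10:-→d11:-→d12:H5→d13:- -> H5
  + 96.128.51.144/29 (H3) depth=29
  del 120.4.29.170/32 (clear depth 32)
  + 120.4.0.0/15 (H4) depth=15
  lookup 226.250.228.206: bits 1 walk d0:H4→d1:- -> H4
  lookup 140.115.71.242: bits 10001100011100110100 walk d0:H4→d1:-→d2:-→d3:-→d4:-→d5:-→d6:-→d7:-→d8:-→d9:-→d10:-→d11:-→d12:-→d13:-→d14:-→d15:-→d16:H5→d17:-→d18:-→d19:-→d20:H0 -> H0
  + 120.4.0.0/16 (H2) depth=16
  + 128.0.0.0/1 (H2) depth=1

== LOOKUPS ==
["H4","H4","H4","H4","H0","H4","H5","H4","H5","H2","H5","H2","H4","H5","H5","H4","H0"]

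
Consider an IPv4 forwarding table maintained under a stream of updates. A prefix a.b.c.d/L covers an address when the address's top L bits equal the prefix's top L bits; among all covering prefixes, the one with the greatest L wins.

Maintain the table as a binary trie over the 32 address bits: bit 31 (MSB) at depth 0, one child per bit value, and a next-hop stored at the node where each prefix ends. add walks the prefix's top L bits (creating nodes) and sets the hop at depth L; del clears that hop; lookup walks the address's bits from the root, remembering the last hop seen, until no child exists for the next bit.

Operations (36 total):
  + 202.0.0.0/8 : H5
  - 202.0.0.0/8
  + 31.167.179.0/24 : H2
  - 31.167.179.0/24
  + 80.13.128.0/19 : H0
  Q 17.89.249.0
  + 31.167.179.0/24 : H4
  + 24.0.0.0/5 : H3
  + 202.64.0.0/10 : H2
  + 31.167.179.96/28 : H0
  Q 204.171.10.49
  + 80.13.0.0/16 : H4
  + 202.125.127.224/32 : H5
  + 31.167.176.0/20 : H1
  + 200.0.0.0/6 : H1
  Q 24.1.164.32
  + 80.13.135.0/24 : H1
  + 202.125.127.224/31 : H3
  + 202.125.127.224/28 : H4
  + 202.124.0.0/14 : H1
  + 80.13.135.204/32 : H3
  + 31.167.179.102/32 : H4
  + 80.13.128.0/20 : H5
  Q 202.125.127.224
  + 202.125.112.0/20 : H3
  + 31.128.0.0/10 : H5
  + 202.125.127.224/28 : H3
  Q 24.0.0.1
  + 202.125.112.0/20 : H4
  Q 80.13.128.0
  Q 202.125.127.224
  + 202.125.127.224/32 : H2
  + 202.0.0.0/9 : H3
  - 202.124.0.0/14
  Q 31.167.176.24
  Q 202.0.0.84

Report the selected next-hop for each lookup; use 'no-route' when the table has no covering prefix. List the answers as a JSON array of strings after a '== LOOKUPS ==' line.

Trace:
  add 202.0.0.0/8 -> H5 at depth 8
  del 202.0.0.0/8 (clear depth 8)
  add 31.167.179.0/24 -> H2 at depth 24
  del 31.167.179.0/24 (clear depth 24)
  add 80.13.128.0/19 -> H0 at depth 19
  lookup 17.89.249.0: bits 0001 walk d0:-→d1:-→d2:-→d3:-→d4:- -> no-route
  add 31.167.179.0/24 -> H4 at depth 24
  add 24.0.0.0/5 -> H3 at depth 5
  add 202.64.0.0/10 -> H2 at depth 10
  add 31.167.179.96/28 -> H0 at depth 28
  lookup 204.171.10.49: bits 11001 walk d0:-→d1:-→d2:-→d3:-→d4:-→d5:- -> no-route
  add 80.13.0.0/16 -> H4 at depth 16
  add 202.125.127.224/32 -> H5 at depth 32
  add 31.167.176.0/20 -> H1 at depth 20
  add 200.0.0.0/6 -> H1 at depth 6
  lookup 24.1.164.32: bits 00011 walk d0:-→d1:-→d2:-→d3:-→d4:-→d5:H3 -> H3
  add 80.13.135.0/24 -> H1 at depth 24
  add 202.125.127.224/31 -> H3 at depth 31
  add 202.125.127.224/28 -> H4 at depth 28
  add 202.124.0.0/14 -> H1 at depth 14
  add 80.13.135.204/32 -> H3 at depth 32
  add 31.167.179.102/32 -> H4 at depth 32
  add 80.13.128.0/20 -> H5 at depth 20
  lookup 202.125.127.224: bits 11001010011111010111111111100000 walk d0:-→d1:-→d2:-→d3:-→d4:-→d5:-→d6:H1→d7:-→d8:-→d9:-→d10:H2→d11:-→d12:-→d13:-→d14:H1→d15:-→d16:-→d17:-→d18:-→d19:-→d20:-→d21:-→d22:-→d23:-→d24:-→d25:-→d26:-→d27:-→d28:H4→d29:-→d30:-→d31:H3→d32:H5 -> H5
  add 202.125.112.0/20 -> H3 at depth 20
  add 31.128.0.0/10 -> H5 at depth 10
  add 202.125.127.224/28 -> H3 at depth 28
  lookup 24.0.0.1: bits 00011 walk d0:-→d1:-→d2:-→d3:-→d4:-→d5:H3 -> H3
  add 202.125.112.0/20 -> H4 at depth 20
  lookup 80.13.128.0: bits 010100000000110110000 walk d0:-→d1:-→d2:-→d3:-→d4:-→d5:-→d6:-→d7:-→d8:-→d9:-→d10:-→d11:-→d12:-→d13:-→d14:-→d15:-→d16:H4→d17:-→d18:-→d19:H0→d20:H5→d21:- -> H5
  lookup 202.125.127.224: bits 11001010011111010111111111100000 walk d0:-→d1:-→d2:-→d3:-→d4:-→d5:-→d6:H1→d7:-→d8:-→d9:-→d10:H2→d11:-→d12:-→d13:-→d14:H1→d15:-→d16:-→d17:-→d18:-→d19:-→d20:H4→d21:-→d22:-→d23:-→d24:-→d25:-→d26:-→d27:-→d28:H3→d29:-→d30:-→d31:H3→d32:H5 -> H5
  add 202.125.127.224/32 -> H2 at depth 32
  add 202.0.0.0/9 -> H3 at depth 9
  del 202.124.0.0/14 (clear depth 14)
  lookup 31.167.176.24: bits 0001111110100111101100 walk d0:-→d1:-→d2:-→d3:-→d4:-→d5:H3→d6:-→d7:-→d8:-→d9:-→d10:H5→d11:-→d12:-→d13:-→d14:-→d15:-→d16:-→d17:-→d18:-→d19:-→d20:H1→d21:-→d22:- -> H1
  lookup 202.0.0.84: bits 110010100 walk d0:-→d1:-→d2:-→d3:-→d4:-→d5:-→d6:H1→d7:-→d8:-→d9:H3 -> H3

== LOOKUPS ==
["no-route","no-route","H3","H5","H3","H5","H5","H1","H3"]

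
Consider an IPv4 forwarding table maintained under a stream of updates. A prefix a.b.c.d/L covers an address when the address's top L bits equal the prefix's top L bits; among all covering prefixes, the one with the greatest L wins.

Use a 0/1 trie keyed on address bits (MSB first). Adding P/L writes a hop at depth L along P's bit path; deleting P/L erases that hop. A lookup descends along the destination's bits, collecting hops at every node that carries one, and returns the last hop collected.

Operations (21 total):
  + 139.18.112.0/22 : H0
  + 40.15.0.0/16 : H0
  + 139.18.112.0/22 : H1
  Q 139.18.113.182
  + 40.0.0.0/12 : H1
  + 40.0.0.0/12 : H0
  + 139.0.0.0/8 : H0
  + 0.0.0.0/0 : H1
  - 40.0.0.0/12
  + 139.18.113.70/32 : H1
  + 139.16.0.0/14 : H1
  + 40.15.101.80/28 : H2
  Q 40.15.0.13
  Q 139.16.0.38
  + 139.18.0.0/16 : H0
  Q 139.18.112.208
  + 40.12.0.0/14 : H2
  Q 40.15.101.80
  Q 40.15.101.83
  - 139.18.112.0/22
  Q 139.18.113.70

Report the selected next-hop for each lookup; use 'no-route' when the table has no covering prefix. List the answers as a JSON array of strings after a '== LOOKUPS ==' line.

Process each operation:
  add 139.18.112.0/22 -> H0 at depth 22
  add 40.15.0.0/16 -> H0 at depth 16
  add 139.18.112.0/22 -> H1 at depth 22
  Q 139.18.113.182: descend 1000101100010010011100 ; hops seen [H1] ; pick H1
  add 40.0.0.0/12 -> H1 at depth 12
  add 40.0.0.0/12 -> H0 at depth 12
  add 139.0.0.0/8 -> H0 at depth 8
  add 0.0.0.0/0 -> H1 at depth 0
  - 40.0.0.0/12 clear@12
  add 139.18.113.70/32 -> H1 at depth 32
  add 139.16.0.0/14 -> H1 at depth 14
  add 40.15.101.80/28 -> H2 at depth 28
  Q 40.15.0.13: descend 00101000000011110 ; hops seen [H1,H0] ; pick H0
  Q 139.16.0.38: descend 10001011000100 ; hops seen [H1,H0,H1] ; pick H1
  add 139.18.0.0/16 -> H0 at depth 16
  Q 139.18.112.208: descend 10001011000100100111000 ; hops seen [H1,H0,H1,H0,H1] ; pick H1
  add 40.12.0.0/14 -> H2 at depth 14
  Q 40.15.101.80: descend 0010100000001111011001010101 ; hops seen [H1,H2,H0,H2] ; pick H2
  Q 40.15.101.83: descend 0010100000001111011001010101 ; hops seen [H1,H2,H0,H2] ; pick H2
  - 139.18.112.0/22 clear@22
  Q 139.18.113.70: descend 10001011000100100111000101000110 ; hops seen [H1,H0,H1,H0,H1] ; pick H1

== LOOKUPS ==
["H1","H0","H1","H1","H2","H2","H1"]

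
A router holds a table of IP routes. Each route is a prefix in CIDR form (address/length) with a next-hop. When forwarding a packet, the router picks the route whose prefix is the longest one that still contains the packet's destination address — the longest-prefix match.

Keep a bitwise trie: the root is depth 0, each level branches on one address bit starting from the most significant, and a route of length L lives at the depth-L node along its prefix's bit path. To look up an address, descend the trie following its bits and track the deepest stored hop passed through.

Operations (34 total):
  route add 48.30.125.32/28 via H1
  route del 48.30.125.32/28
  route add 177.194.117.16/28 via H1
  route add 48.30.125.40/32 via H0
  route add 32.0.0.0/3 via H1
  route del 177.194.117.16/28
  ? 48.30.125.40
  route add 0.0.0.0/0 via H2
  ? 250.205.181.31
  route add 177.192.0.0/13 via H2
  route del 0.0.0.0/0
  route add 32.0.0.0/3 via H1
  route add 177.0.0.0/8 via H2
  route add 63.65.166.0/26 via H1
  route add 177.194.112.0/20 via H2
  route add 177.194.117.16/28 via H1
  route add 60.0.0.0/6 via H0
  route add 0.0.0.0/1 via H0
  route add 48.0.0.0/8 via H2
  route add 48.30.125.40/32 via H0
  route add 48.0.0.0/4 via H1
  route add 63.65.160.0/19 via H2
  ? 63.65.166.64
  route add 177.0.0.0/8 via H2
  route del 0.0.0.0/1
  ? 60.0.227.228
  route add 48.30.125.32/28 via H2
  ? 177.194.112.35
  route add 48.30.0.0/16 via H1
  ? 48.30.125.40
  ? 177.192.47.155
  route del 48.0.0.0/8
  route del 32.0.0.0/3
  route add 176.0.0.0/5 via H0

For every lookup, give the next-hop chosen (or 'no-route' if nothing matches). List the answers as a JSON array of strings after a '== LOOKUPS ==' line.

Process each operation:
  + 48.30.125.32/28 (H1) depth=28
  del 48.30.125.32/28 (clear depth 28)
  + 177.194.117.16/28 (H1) depth=28
  + 48.30.125.40/32 (H0) depth=32
  + 32.0.0.0/3 (H1) depth=3
  del 177.194.117.16/28 (clear depth 28)
  lookup 48.30.125.40: bits 00110000000111100111110100101000 walk d0:-→d1:-→d2:-→d3:H1→d4:-→d5:-→d6:-→d7:-→d8:-→d9:-→d10:-→d11:-→d12:-→d13:-→d14:-→d15:-→d16:-→d17:-→d18:-→d19:-→d20:-→d21:-→d22:-→d23:-→d24:-→d25:-→d26:-→d27:-→d28:-→d29:-→d30:-→d31:-→d32:H0 -> H0
  + 0.0.0.0/0 (H2) depth=0
  lookup 250.205.181.31: bits 1 walk d0:H2→d1:- -> H2
  + 177.192.0.0/13 (H2) depth=13
  del 0.0.0.0/0 (clear depth 0)
  + 32.0.0.0/3 (H1) depth=3
  + 177.0.0.0/8 (H2) depth=8
  + 63.65.166.0/26 (H1) depth=26
  + 177.194.112.0/20 (H2) depth=20
  + 177.194.117.16/28 (H1) depth=28
  + 60.0.0.0/6 (H0) depth=6
  + 0.0.0.0/1 (H0) depth=1
  + 48.0.0.0/8 (H2) depth=8
  + 48.30.125.40/32 (H0) depth=32
  + 48.0.0.0/4 (H1) depth=4
  + 63.65.160.0/19 (H2) depth=19
  lookup 63.65.166.64: bits 0011111101000001101001100 walk d0:-→d1:H0→d2:-→d3:H1→d4:H1→d5:-→d6:H0→d7:-→d8:-→d9:-→d10:-→d11:-→d12:-→d13:-→d14:-→d15:-→d16:-→d17:-→d18:-→d19:H2→d20:-→d21:-→d22:-→d23:-→d24:-→d25:- -> H2
  + 177.0.0.0/8 (H2) depth=8
  del 0.0.0.0/1 (clear depth 1)
  lookup 60.0.227.228: bits 001111 walk d0:-→d1:-→d2:-→d3:H1→d4:H1→d5:-→d6:H0 -> H0
  + 48.30.125.32/28 (H2) depth=28
  lookup 177.194.112.35: bits 101100011100001001110 walk d0:-→d1:-→d2:-→d3:-→d4:-→d5:-→d6:-→d7:-→d8:H2→d9:-→d10:-→d11:-→d12:-→d13:H2→d14:-→d15:-→d16:-→d17:-→d18:-→d19:-→d20:H2→d21:- -> H2
  + 48.30.0.0/16 (H1) depth=16
  lookup 48.30.125.40: bits 00110000000111100111110100101000 walk d0:-→d1:-→d2:-→d3:H1→d4:H1→d5:-→d6:-→d7:-→d8:H2→d9:-→d10:-→d11:-→d12:-→d13:-→d14:-→d15:-→d16:H1→d17:-→d18:-→d19:-→d20:-→d21:-→d22:-→d23:-→d24:-→d25:-→d26:-→d27:-→d28:H2→d29:-→d30:-→d31:-→d32:H0 -> H0
  lookup 177.192.47.155: bits 10110001110000 walk d0:-→d1:-→d2:-→d3:-→d4:-→d5:-→d6:-→d7:-→d8:H2→d9:-→d10:-→d11:-→d12:-→d13:H2→d14:- -> H2
  del 48.0.0.0/8 (clear depth 8)
  del 32.0.0.0/3 (clear depth 3)
  + 176.0.0.0/5 (H0) depth=5

== LOOKUPS ==
["H0","H2","H2","H0","H2","H0","H2"]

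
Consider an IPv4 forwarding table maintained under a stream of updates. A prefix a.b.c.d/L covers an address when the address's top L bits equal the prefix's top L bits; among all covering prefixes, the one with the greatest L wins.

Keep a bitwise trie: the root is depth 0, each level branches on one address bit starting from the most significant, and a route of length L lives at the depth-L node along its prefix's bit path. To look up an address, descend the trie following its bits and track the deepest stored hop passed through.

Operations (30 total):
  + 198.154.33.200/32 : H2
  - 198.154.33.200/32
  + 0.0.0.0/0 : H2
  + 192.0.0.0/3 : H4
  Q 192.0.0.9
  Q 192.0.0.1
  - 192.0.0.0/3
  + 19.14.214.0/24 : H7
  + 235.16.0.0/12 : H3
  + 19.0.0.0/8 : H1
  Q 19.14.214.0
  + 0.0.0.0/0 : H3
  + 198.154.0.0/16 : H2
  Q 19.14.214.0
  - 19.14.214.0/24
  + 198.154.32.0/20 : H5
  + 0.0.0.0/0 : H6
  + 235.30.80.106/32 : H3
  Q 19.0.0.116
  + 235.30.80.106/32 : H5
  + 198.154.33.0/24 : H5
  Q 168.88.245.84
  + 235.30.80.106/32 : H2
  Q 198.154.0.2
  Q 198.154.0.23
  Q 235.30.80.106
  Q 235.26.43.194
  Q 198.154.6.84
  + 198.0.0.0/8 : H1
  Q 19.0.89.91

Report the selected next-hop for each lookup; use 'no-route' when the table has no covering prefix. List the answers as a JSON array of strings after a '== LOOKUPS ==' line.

Apply in order:
  add 198.154.33.200/32 -> H2 at depth 32
  - 198.154.33.200/32 clear@32
  add 0.0.0.0/0 -> H2 at depth 0
  add 192.0.0.0/3 -> H4 at depth 3
  Q 192.0.0.9: descend 11000 ; hops seen [H2,H4] ; pick H4
  Q 192.0.0.1: descend 11000 ; hops seen [H2,H4] ; pick H4
  - 192.0.0.0/3 clear@3
  add 19.14.214.0/24 -> H7 at depth 24
  add 235.16.0.0/12 -> H3 at depth 12
  add 19.0.0.0/8 -> H1 at depth 8
  Q 19.14.214.0: descend 000100110000111011010110 ; hops seen [H2,H1,H7] ; pick H7
  add 0.0.0.0/0 -> H3 at depth 0
  add 198.154.0.0/16 -> H2 at depth 16
  Q 19.14.214.0: descend 000100110000111011010110 ; hops seen [H3,H1,H7] ; pick H7
  - 19.14.214.0/24 clear@24
  add 198.154.32.0/20 -> H5 at depth 20
  add 0.0.0.0/0 -> H6 at depth 0
  add 235.30.80.106/32 -> H3 at depth 32
  Q 19.0.0.116: descend 000100110000 ; hops seen [H6,H1] ; pick H1
  add 235.30.80.106/32 -> H5 at depth 32
  add 198.154.33.0/24 -> H5 at depth 24
  Q 168.88.245.84: descend 1 ; hops seen [H6] ; pick H6
  add 235.30.80.106/32 -> H2 at depth 32
  Q 198.154.0.2: descend 110001101001101000 ; hops seen [H6,H2] ; pick H2
  Q 198.154.0.23: descend 110001101001101000 ; hops seen [H6,H2] ; pick H2
  Q 235.30.80.106: descend 11101011000111100101000001101010 ; hops seen [H6,H3,H2] ; pick H2
  Q 235.26.43.194: descend 1110101100011 ; hops seen [H6,H3] ; pick H3
  Q 198.154.6.84: descend 110001101001101000 ; hops seen [H6,H2] ; pick H2
  add 198.0.0.0/8 -> H1 at depth 8
  Q 19.0.89.91: descend 000100110000 ; hops seen [H6,H1] ; pick H1

== LOOKUPS ==
["H4","H4","H7","H7","H1","H6","H2","H2","H2","H3","H2","H1"]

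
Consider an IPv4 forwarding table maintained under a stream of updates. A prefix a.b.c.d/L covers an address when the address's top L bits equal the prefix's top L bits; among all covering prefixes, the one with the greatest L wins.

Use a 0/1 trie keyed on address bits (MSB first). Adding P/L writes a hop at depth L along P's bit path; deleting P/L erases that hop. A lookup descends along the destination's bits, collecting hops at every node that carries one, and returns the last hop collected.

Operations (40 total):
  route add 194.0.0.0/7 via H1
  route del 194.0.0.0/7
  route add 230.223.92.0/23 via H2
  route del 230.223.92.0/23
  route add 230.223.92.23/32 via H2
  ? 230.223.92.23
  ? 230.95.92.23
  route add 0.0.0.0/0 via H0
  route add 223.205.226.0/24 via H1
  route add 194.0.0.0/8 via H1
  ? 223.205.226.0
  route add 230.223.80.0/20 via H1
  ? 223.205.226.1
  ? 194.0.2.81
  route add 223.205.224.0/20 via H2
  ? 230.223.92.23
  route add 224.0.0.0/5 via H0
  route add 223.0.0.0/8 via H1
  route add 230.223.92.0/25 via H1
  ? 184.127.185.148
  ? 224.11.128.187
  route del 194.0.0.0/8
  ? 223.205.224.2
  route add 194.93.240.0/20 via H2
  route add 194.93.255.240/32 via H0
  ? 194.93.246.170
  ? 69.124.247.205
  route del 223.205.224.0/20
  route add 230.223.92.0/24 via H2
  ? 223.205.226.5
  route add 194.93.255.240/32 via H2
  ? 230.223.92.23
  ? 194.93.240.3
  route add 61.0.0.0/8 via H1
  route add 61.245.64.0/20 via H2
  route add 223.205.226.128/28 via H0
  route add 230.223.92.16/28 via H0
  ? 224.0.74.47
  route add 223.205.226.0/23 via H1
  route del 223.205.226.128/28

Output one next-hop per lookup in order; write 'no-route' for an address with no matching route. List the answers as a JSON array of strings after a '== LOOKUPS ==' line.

Process each operation:
  add 194.0.0.0/7 -> H1 at depth 7
  del 194.0.0.0/7 (clear depth 7)
  add 230.223.92.0/23 -> H2 at depth 23
  del 230.223.92.0/23 (clear depth 23)
  add 230.223.92.23/32 -> H2 at depth 32
  lookup 230.223.92.23: bits 11100110110111110101110000010111 walk d0:-→d1:-→d2:-→d3:-→d4:-→d5:-→d6:-→d7:-→d8:-→d9:-→d10:-→d11:-→d12:-→d13:-→d14:-→d15:-→d16:-→d17:-→d18:-→d19:-→d20:-→d21:-→d22:-→d23:-→d24:-→d25:-→d26:-→d27:-→d28:-→d29:-→d30:-→d31:-→d32:H2 -> H2
  lookup 230.95.92.23: bits 11100110 walk d0:-→d1:-→d2:-→d3:-→d4:-→d5:-→d6:-→d7:-→d8:- -> no-route
  add 0.0.0.0/0 -> H0 at depth 0
  add 223.205.226.0/24 -> H1 at depth 24
  add 194.0.0.0/8 -> H1 at depth 8
  lookup 223.205.226.0: bits 110111111100110111100010 walk d0:H0→d1:-→d2:-→d3:-→d4:-→d5:-→d6:-→d7:-→d8:-→d9:-→d10:-→d11:-→d12:-→d13:-→d14:-→d15:-→d16:-→d17:-→d18:-→d19:-→d20:-→d21:-→d22:-→d23:-→d24:H1 -> H1
  add 230.223.80.0/20 -> H1 at depth 20
  lookup 223.205.226.1: bits 110111111100110111100010 walk d0:H0→d1:-→d2:-→d3:-→d4:-→d5:-→d6:-→d7:-→d8:-→d9:-→d10:-→d11:-→d12:-→d13:-→d14:-→d15:-→d16:-→d17:-→d18:-→d19:-→d20:-→d21:-→d22:-→d23:-→d24:H1 -> H1
  lookup 194.0.2.81: bits 11000010 walk d0:H0→d1:-→d2:-→d3:-→d4:-→d5:-→d6:-→d7:-→d8:H1 -> H1
  add 223.205.224.0/20 -> H2 at depth 20
  lookup 230.223.92.23: bits 11100110110111110101110000010111 walk d0:H0→d1:-→d2:-→d3:-→d4:-→d5:-→d6:-→d7:-→d8:-→d9:-→d10:-→d11:-→d12:-→d13:-→d14:-→d15:-→d16:-→d17:-→d18:-→d19:-→d20:H1→d21:-→d22:-→d23:-→d24:-→d25:-→d26:-→d27:-→d28:-→d29:-→d30:-→d31:-→d32:H2 -> H2
  add 224.0.0.0/5 -> H0 at depth 5
  add 223.0.0.0/8 -> H1 at depth 8
  add 230.223.92.0/25 -> H1 at depth 25
  lookup 184.127.185.148: bits 1 walk d0:H0→d1:- -> H0
  lookup 224.11.128.187: bits 11100 walk d0:H0→d1:-→d2:-→d3:-→d4:-→d5:H0 -> H0
  del 194.0.0.0/8 (clear depth 8)
  lookup 223.205.224.2: bits 1101111111001101111000 walk d0:H0→d1:-→d2:-→d3:-→d4:-→d5:-→d6:-→d7:-→d8:H1→d9:-→d10:-→d11:-→d12:-→d13:-→d14:-→d15:-→d16:-→d17:-→d18:-→d19:-→d20:H2→d21:-→d22:- -> H2
  add 194.93.240.0/20 -> H2 at depth 20
  add 194.93.255.240/32 -> H0 at depth 32
  lookup 194.93.246.170: bits 11000010010111011111 walk d0:H0→d1:-→d2:-→d3:-→d4:-→d5:-→d6:-→d7:-→d8:-→d9:-→d10:-→d11:-→d12:-→d13:-→d14:-→d15:-→d16:-→d17:-→d18:-→d19:-→d20:H2 -> H2
  lookup 69.124.247.205: bits ε walk d0:H0 -> H0
  del 223.205.224.0/20 (clear depth 20)
  add 230.223.92.0/24 -> H2 at depth 24
  lookup 223.205.226.5: bits 110111111100110111100010 walk d0:H0→d1:-→d2:-→d3:-→d4:-→d5:-→d6:-→d7:-→d8:H1→d9:-→d10:-→d11:-→d12:-→d13:-→d14:-→d15:-→d16:-→d17:-→d18:-→d19:-→d20:-→d21:-→d22:-→d23:-→d24:H1 -> H1
  add 194.93.255.240/32 -> H2 at depth 32
  lookup 230.223.92.23: bits 11100110110111110101110000010111 walk d0:H0→d1:-→d2:-→d3:-→d4:-→d5:H0→d6:-→d7:-→d8:-→d9:-→d10:-→d11:-→d12:-→d13:-→d14:-→d15:-→d16:-→d17:-→d18:-→d19:-→d20:H1→d21:-→d22:-→d23:-→d24:H2→d25:H1→d26:-→d27:-→d28:-→d29:-→d30:-→d31:-→d32:H2 -> H2
  lookup 194.93.240.3: bits 11000010010111011111 walk d0:H0→d1:-→d2:-→d3:-→d4:-→d5:-→d6:-→d7:-→d8:-→d9:-→d10:-→d11:-→d12:-→d13:-→d14:-→d15:-→d16:-→d17:-→d18:-→d19:-→d20:H2 -> H2
  add 61.0.0.0/8 -> H1 at depth 8
  add 61.245.64.0/20 -> H2 at depth 20
  add 223.205.226.128/28 -> H0 at depth 28
  add 230.223.92.16/28 -> H0 at depth 28
  lookup 224.0.74.47: bits 11100 walk d0:H0→d1:-→d2:-→d3:-→d4:-→d5:H0 -> H0
  add 223.205.226.0/23 -> H1 at depth 23
  del 223.205.226.128/28 (clear depth 28)

== LOOKUPS ==
["H2","no-route","H1","H1","H1","H2","H0","H0","H2","H2","H0","H1","H2","H2","H0"]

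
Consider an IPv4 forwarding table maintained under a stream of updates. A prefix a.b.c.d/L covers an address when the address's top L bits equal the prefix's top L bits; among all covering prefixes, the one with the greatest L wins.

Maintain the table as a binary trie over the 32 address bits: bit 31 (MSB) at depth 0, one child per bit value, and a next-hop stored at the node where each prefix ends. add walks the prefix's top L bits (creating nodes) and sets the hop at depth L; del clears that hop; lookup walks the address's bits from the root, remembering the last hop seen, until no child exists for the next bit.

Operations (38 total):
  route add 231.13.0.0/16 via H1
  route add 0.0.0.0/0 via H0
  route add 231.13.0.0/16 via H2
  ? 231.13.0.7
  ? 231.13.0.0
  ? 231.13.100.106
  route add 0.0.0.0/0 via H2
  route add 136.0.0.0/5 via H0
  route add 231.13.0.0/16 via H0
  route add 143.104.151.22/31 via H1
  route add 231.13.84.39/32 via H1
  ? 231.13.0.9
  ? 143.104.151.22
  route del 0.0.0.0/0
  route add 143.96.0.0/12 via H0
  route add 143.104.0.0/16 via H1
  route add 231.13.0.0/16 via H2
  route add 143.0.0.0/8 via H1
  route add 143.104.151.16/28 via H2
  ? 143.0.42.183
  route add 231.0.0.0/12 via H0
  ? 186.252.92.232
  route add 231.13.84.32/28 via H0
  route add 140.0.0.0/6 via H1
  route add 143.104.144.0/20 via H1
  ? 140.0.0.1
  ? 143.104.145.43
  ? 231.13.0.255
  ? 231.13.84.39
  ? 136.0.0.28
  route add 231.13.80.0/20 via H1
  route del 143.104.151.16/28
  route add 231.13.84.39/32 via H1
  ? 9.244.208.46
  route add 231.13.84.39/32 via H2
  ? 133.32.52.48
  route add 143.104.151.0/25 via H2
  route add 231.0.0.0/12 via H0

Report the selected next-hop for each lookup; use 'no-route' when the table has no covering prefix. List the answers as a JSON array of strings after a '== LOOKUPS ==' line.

Apply in order:
  + 231.13.0.0/16 (H1) depth=16
  + 0.0.0.0/0 (H0) depth=0
  + 231.13.0.0/16 (H2) depth=16
  ? 231.13.0.7  path d0:H0→d1:-→d2:-→d3:-→d4:-→d5:-→d6:-→d7:-→d8:-→d9:-→d10:-→d11:-→d12:-→d13:-→d14:-→d15:-→d16:H2  best=H2
  ? 231.13.0.0  path d0:H0→d1:-→d2:-→d3:-→d4:-→d5:-→d6:-→d7:-→d8:-→d9:-→d10:-→d11:-→d12:-→d13:-→d14:-→d15:-→d16:H2  best=H2
  ? 231.13.100.106  path d0:H0→d1:-→d2:-→d3:-→d4:-→d5:-→d6:-→d7:-→d8:-→d9:-→d10:-→d11:-→d12:-→d13:-→d14:-→d15:-→d16:H2  best=H2
  + 0.0.0.0/0 (H2) depth=0
  + 136.0.0.0/5 (H0) depth=5
  + 231.13.0.0/16 (H0) depth=16
  + 143.104.151.22/31 (H1) depth=31
  + 231.13.84.39/32 (H1) depth=32
  ? 231.13.0.9  path d0:H2→d1:-→d2:-→d3:-→d4:-→d5:-→d6:-→d7:-→d8:-→d9:-→d10:-→d11:-→d12:-→d13:-→d14:-→d15:-→d16:H0→d17:-  best=H0
  ? 143.104.151.22  path d0:H2→d1:-→d2:-→d3:-→d4:-→d5:H0→d6:-→d7:-→d8:-→d9:-→d10:-→d11:-→d12:-→d13:-→d14:-→d15:-→d16:-→d17:-→d18:-→d19:-→d20:-→d21:-→d22:-→d23:-→d24:-→d25:-→d26:-→d27:-→d28:-→d29:-→d30:-→d31:H1  best=H1
  del 0.0.0.0/0 (clear depth 0)
  + 143.96.0.0/12 (H0) depth=12
  + 143.104.0.0/16 (H1) depth=16
  + 231.13.0.0/16 (H2) depth=16
  + 143.0.0.0/8 (H1) depth=8
  + 143.104.151.16/28 (H2) depth=28
  ? 143.0.42.183  path d0:-→d1:-→d2:-→d3:-→d4:-→d5:H0→d6:-→d7:-→d8:H1→d9:-  best=H1
  + 231.0.0.0/12 (H0) depth=12
  ? 186.252.92.232  path d0:-→d1:-→d2:-  best=no-route
  + 231.13.84.32/28 (H0) depth=28
  + 140.0.0.0/6 (H1) depth=6
  + 143.104.144.0/20 (H1) depth=20
  ? 140.0.0.1  path d0:-→d1:-→d2:-→d3:-→d4:-→d5:H0→d6:H1  best=H1
  ? 143.104.145.43  path d0:-→d1:-→d2:-→d3:-→d4:-→d5:H0→d6:H1→d7:-→d8:H1→d9:-→d10:-→d11:-→d12:H0→d13:-→d14:-→d15:-→d16:H1→d17:-→d18:-→d19:-→d20:H1→d21:-  best=H1
  ? 231.13.0.255  path d0:-→d1:-→d2:-→d3:-→d4:-→d5:-→d6:-→d7:-→d8:-→d9:-→d10:-→d11:-→d12:H0→d13:-→d14:-→d15:-→d16:H2→d17:-  best=H2
  ? 231.13.84.39  path d0:-→d1:-→d2:-→d3:-→d4:-→d5:-→d6:-→d7:-→d8:-→d9:-→d10:-→d11:-→d12:H0→d13:-→d14:-→d15:-→d16:H2→d17:-→d18:-→d19:-→d20:-→d21:-→d22:-→d23:-→d24:-→d25:-→d26:-→d27:-→d28:H0→d29:-→d30:-→d31:-→d32:H1  best=H1
  ? 136.0.0.28  path d0:-→d1:-→d2:-→d3:-→d4:-→d5:H0  best=H0
  + 231.13.80.0/20 (H1) depth=20
  del 143.104.151.16/28 (clear depth 28)
  + 231.13.84.39/32 (H1) depth=32
  ? 9.244.208.46  path d0:-  best=no-route
  + 231.13.84.39/32 (H2) depth=32
  ? 133.32.52.48  path d0:-→d1:-→d2:-→d3:-→d4:-  best=no-route
  + 143.104.151.0/25 (H2) depth=25
  + 231.0.0.0/12 (H0) depth=12

== LOOKUPS ==
["H2","H2","H2","H0","H1","H1","no-route","H1","H1","H2","H1","H0","no-route","no-route"]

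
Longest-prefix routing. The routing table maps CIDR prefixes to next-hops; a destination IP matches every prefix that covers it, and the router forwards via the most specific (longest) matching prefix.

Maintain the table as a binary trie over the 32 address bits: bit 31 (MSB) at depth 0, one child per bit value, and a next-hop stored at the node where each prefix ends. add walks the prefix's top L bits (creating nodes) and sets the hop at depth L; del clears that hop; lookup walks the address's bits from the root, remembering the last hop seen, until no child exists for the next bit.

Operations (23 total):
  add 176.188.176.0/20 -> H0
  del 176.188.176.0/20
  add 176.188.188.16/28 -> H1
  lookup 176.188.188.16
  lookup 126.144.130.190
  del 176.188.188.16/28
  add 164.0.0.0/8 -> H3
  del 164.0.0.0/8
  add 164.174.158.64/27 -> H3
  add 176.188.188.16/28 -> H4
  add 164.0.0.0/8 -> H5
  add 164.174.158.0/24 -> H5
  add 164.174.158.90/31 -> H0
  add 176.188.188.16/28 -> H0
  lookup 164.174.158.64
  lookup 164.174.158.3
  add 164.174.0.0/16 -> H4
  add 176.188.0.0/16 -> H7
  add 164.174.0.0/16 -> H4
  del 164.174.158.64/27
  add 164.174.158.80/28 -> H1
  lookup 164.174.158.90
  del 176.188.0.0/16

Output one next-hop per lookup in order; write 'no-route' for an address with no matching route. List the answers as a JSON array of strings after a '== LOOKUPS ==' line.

Apply in order:
  + 176.188.176.0/20 (H0) depth=20
  del 176.188.176.0/20 (clear depth 20)
  + 176.188.188.16/28 (H1) depth=28
  Q 176.188.188.16: descend 1011000010111100101111000001 ; hops seen [H1] ; pick H1
  Q 126.144.130.190: descend ε ; hops seen [∅] ; pick no-route
  del 176.188.188.16/28 (clear depth 28)
  + 164.0.0.0/8 (H3) depth=8
  del 164.0.0.0/8 (clear depth 8)
  + 164.174.158.64/27 (H3) depth=27
  + 176.188.188.16/28 (H4) depth=28
  + 164.0.0.0/8 (H5) depth=8
  + 164.174.158.0/24 (H5) depth=24
  + 164.174.158.90/31 (H0) depth=31
  + 176.188.188.16/28 (H0) depth=28
  Q 164.174.158.64: descend 101001001010111010011110010 ; hops seen [H5,H5,H3] ; pick H3
  Q 164.174.158.3: descend 1010010010101110100111100 ; hops seen [H5,H5] ; pick H5
  + 164.174.0.0/16 (H4) depth=16
  + 176.188.0.0/16 (H7) depth=16
  + 164.174.0.0/16 (H4) depth=16
  del 164.174.158.64/27 (clear depth 27)
  + 164.174.158.80/28 (H1) depth=28
  Q 164.174.158.90: descend 1010010010101110100111100101101 ; hops seen [H5,H4,H5,H1,H0] ; pick H0
  del 176.188.0.0/16 (clear depth 16)

== LOOKUPS ==
["H1","no-route","H3","H5","H0"]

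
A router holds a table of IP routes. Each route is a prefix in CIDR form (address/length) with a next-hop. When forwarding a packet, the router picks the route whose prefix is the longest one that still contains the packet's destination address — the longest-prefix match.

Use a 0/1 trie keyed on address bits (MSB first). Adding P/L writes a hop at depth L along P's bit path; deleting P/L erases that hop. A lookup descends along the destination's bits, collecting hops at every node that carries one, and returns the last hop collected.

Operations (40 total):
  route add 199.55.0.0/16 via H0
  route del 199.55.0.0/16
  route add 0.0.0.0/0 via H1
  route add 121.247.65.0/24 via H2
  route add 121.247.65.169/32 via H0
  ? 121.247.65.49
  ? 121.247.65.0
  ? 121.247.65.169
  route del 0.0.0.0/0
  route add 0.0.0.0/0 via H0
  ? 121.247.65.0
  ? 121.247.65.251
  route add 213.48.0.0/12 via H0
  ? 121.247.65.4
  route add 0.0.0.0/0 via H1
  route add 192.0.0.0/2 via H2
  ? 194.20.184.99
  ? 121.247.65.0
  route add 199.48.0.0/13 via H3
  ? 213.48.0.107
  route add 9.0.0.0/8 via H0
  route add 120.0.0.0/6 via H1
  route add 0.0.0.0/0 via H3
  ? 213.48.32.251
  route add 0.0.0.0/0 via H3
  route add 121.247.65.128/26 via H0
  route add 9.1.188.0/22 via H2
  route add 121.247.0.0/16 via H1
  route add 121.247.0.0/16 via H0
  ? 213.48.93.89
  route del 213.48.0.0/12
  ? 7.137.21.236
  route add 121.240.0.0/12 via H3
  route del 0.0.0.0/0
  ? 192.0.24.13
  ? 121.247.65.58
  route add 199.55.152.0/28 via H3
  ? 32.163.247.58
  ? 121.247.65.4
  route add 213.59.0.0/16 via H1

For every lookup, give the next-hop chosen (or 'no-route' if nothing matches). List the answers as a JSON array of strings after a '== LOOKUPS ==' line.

Trace:
  + 199.55.0.0/16 (H0) depth=16
  del 199.55.0.0/16 (clear depth 16)
  + 0.0.0.0/0 (H1) depth=0
  + 121.247.65.0/24 (H2) depth=24
  + 121.247.65.169/32 (H0) depth=32
  Q 121.247.65.49: descend 011110011111011101000001 ; hops seen [H1,H2] ; pick H2
  Q 121.247.65.0: descend 011110011111011101000001 ; hops seen [H1,H2] ; pick H2
  Q 121.247.65.169: descend 01111001111101110100000110101001 ; hops seen [H1,H2,H0] ; pick H0
  del 0.0.0.0/0 (clear depth 0)
  + 0.0.0.0/0 (H0) depth=0
  Q 121.247.65.0: descend 011110011111011101000001 ; hops seen [H0,H2] ; pick H2
  Q 121.247.65.251: descend 0111100111110111010000011 ; hops seen [H0,H2] ; pick H2
  + 213.48.0.0/12 (H0) depth=12
  Q 121.247.65.4: descend 011110011111011101000001 ; hops seen [H0,H2] ; pick H2
  + 0.0.0.0/0 (H1) depth=0
  + 192.0.0.0/2 (H2) depth=2
  Q 194.20.184.99: descend 11000 ; hops seen [H1,H2] ; pick H2
  Q 121.247.65.0: descend 011110011111011101000001 ; hops seen [H1,H2] ; pick H2
  + 199.48.0.0/13 (H3) depth=13
  Q 213.48.0.107: descend 110101010011 ; hops seen [H1,H2,H0] ; pick H0
  + 9.0.0.0/8 (H0) depth=8
  + 120.0.0.0/6 (H1) depth=6
  + 0.0.0.0/0 (H3) depth=0
  Q 213.48.32.251: descend 110101010011 ; hops seen [H3,H2,H0] ; pick H0
  + 0.0.0.0/0 (H3) depth=0
  + 121.247.65.128/26 (H0) depth=26
  + 9.1.188.0/22 (H2) depth=22
  + 121.247.0.0/16 (H1) depth=16
  + 121.247.0.0/16 (H0) depth=16
  Q 213.48.93.89: descend 110101010011 ; hops seen [H3,H2,H0] ; pick H0
  del 213.48.0.0/12 (clear depth 12)
  Q 7.137.21.236: descend 0000 ; hops seen [H3] ; pick H3
  + 121.240.0.0/12 (H3) depth=12
  del 0.0.0.0/0 (clear depth 0)
  Q 192.0.24.13: descend 11000 ; hops seen [H2] ; pick H2
  Q 121.247.65.58: descend 011110011111011101000001 ; hops seen [H1,H3,H0,H2] ; pick H2
  + 199.55.152.0/28 (H3) depth=28
  Q 32.163.247.58: descend 00 ; hops seen [∅] ; pick no-route
  Q 121.247.65.4: descend 011110011111011101000001 ; hops seen [H1,H3,H0,H2] ; pick H2
  + 213.59.0.0/16 (H1) depth=16

== LOOKUPS ==
["H2","H2","H0","H2","H2","H2","H2","H2","H0","H0","H0","H3","H2","H2","no-route","H2"]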